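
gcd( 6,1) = 1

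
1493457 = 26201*57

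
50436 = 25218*2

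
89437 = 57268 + 32169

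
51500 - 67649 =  - 16149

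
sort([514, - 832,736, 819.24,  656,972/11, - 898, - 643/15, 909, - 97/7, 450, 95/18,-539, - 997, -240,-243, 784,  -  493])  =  [- 997,-898,  -  832, - 539,  -  493, -243, - 240,  -  643/15,-97/7,95/18, 972/11, 450, 514, 656, 736, 784, 819.24, 909]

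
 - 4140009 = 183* ( - 22623 )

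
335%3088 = 335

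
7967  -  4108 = 3859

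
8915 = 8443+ 472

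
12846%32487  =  12846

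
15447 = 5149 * 3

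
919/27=34 + 1/27 =34.04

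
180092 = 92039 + 88053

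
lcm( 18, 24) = 72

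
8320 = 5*1664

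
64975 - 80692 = -15717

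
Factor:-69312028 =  - 2^2*47^1*127^1*2903^1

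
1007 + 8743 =9750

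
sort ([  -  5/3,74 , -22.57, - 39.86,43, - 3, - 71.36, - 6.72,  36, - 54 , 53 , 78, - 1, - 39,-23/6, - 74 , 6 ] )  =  [ - 74, - 71.36,  -  54, - 39.86,-39,-22.57, - 6.72, - 23/6, - 3, - 5/3,  -  1, 6,  36,43, 53,74,78 ] 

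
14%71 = 14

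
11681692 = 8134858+3546834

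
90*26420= 2377800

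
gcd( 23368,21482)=46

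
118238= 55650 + 62588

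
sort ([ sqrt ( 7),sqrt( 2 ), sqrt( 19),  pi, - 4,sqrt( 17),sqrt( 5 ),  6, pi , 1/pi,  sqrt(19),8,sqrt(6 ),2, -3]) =[  -  4, - 3,1/pi,sqrt( 2),  2,sqrt( 5), sqrt( 6 ), sqrt(7),pi,pi , sqrt(17),sqrt(19 ),  sqrt(19 ), 6, 8 ] 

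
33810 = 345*98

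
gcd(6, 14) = 2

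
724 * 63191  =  45750284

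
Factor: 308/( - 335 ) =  - 2^2 * 5^(-1) * 7^1*11^1*67^ ( - 1)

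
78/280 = 39/140 = 0.28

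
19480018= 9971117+9508901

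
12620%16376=12620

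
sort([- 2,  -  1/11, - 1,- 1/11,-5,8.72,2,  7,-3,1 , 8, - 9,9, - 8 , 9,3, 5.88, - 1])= [-9,-8, - 5, - 3 , - 2,-1, - 1 ,-1/11,-1/11,  1,2,3 , 5.88, 7, 8, 8.72,9, 9]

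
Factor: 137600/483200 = 43/151= 43^1*151^( - 1) 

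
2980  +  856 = 3836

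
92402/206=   448 + 57/103 =448.55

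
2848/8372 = 712/2093 = 0.34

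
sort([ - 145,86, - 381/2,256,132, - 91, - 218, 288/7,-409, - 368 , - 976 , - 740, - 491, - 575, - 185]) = [ - 976, - 740,-575, - 491, - 409,-368, - 218, - 381/2,-185,-145, - 91 , 288/7, 86,132 , 256]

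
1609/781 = 2 + 47/781 = 2.06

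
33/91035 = 11/30345 = 0.00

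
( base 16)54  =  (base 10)84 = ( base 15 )59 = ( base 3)10010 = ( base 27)33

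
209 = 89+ 120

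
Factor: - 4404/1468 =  - 3 = - 3^1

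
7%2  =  1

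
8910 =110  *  81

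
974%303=65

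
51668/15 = 3444 + 8/15 = 3444.53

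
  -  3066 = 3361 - 6427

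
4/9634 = 2/4817 = 0.00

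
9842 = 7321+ 2521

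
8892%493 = 18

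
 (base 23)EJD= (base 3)101202222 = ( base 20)JCG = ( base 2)1111010110000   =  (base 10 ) 7856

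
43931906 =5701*7706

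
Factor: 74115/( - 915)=  -  3^4 = - 81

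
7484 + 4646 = 12130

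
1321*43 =56803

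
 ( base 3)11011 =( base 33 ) 3d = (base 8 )160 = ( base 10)112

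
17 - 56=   -  39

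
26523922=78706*337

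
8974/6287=1+2687/6287=1.43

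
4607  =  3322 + 1285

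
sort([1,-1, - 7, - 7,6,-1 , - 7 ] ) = [ - 7,-7, - 7,-1, - 1,1,6 ]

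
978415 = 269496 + 708919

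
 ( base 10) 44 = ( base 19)26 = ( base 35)19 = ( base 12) 38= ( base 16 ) 2c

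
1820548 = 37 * 49204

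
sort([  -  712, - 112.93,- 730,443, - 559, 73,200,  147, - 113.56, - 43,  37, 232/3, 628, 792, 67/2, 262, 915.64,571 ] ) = [-730, - 712, - 559, - 113.56,  -  112.93, - 43, 67/2,37,73,232/3,  147,200, 262,  443, 571, 628, 792,  915.64] 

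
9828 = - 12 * (- 819)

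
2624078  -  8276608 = - 5652530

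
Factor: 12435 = 3^1*5^1 * 829^1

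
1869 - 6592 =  - 4723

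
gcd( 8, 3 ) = 1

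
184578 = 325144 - 140566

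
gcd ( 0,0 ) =0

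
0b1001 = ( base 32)9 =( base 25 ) 9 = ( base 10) 9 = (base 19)9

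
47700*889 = 42405300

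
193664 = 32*6052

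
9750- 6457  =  3293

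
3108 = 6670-3562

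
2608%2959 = 2608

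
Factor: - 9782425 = - 5^2*29^1 * 103^1 * 131^1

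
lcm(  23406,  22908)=1076676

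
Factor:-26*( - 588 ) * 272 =2^7*3^1*7^2 * 13^1*17^1 =4158336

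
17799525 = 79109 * 225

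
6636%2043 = 507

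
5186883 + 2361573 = 7548456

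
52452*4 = 209808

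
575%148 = 131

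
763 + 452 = 1215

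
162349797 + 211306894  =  373656691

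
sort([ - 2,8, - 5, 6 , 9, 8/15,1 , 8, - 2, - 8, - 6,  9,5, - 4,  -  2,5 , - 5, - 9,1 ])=[-9, - 8,  -  6, - 5,-5, - 4, - 2, - 2 , - 2,8/15,1, 1, 5,5,6,8,8,9, 9]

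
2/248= 1/124 = 0.01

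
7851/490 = 16+11/490 = 16.02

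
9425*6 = 56550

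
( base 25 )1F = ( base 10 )40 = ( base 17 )26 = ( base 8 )50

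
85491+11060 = 96551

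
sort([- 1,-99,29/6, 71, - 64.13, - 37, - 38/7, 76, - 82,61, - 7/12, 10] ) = [ - 99, - 82,- 64.13, - 37, - 38/7, - 1, - 7/12,29/6, 10, 61, 71,76 ] 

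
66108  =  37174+28934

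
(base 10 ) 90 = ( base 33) 2o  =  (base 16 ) 5A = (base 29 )33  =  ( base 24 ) 3I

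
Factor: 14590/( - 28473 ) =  - 2^1 * 3^ ( - 1 )*5^1*1459^1*9491^( - 1) 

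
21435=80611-59176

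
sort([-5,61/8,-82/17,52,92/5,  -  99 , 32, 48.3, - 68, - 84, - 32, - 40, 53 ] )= [-99, - 84, - 68,-40, - 32, - 5,-82/17, 61/8, 92/5, 32,  48.3, 52  ,  53 ]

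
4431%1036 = 287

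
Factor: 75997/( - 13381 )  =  -13381^(-1 )*75997^1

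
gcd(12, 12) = 12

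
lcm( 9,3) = 9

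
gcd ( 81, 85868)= 1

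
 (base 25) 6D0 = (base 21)951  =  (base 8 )7753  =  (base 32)3VB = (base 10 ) 4075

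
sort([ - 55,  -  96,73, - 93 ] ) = [ - 96 ,-93, - 55,73]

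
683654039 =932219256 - 248565217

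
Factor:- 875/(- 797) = 5^3*7^1 * 797^( - 1)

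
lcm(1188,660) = 5940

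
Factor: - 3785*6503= - 24613855 = - 5^1*7^1 * 757^1*929^1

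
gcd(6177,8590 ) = 1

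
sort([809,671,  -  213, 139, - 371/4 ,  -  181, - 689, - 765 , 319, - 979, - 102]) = [  -  979, - 765,  -  689, - 213, - 181, - 102, - 371/4,139 , 319,671,  809] 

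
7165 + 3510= 10675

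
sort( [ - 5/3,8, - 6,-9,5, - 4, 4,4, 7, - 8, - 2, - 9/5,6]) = [ - 9, - 8, - 6, - 4,  -  2, - 9/5 , - 5/3,4,4, 5, 6, 7,8]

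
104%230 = 104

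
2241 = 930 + 1311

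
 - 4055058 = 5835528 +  -9890586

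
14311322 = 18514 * 773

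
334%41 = 6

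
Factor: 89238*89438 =2^2*3^1*107^1*139^1*197^1*227^1 = 7981268244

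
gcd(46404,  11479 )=1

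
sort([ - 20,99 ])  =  [ - 20,99]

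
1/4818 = 1/4818 = 0.00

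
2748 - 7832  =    -  5084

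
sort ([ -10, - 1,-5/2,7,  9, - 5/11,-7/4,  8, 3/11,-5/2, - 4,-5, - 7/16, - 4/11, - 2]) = [ - 10, - 5, - 4, - 5/2, - 5/2, - 2,-7/4, - 1, - 5/11, - 7/16, - 4/11,  3/11,7, 8, 9 ]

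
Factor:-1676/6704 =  - 1/4=- 2^( - 2)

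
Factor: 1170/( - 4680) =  - 1/4 = -2^( - 2)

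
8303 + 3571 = 11874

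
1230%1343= 1230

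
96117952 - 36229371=59888581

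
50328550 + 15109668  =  65438218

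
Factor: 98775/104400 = 2^( - 4 )* 29^( -1)*439^1 = 439/464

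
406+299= 705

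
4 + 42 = 46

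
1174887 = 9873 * 119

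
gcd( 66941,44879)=1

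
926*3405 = 3153030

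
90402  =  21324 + 69078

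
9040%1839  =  1684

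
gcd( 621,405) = 27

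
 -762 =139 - 901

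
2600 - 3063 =  -  463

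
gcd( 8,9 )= 1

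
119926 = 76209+43717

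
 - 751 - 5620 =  - 6371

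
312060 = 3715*84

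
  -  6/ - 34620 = 1/5770 = 0.00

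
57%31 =26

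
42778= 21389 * 2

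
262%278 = 262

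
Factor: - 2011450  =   - 2^1 *5^2*7^2*821^1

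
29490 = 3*9830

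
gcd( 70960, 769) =1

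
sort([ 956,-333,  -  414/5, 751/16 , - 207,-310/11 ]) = [ - 333,-207,-414/5, - 310/11,751/16, 956]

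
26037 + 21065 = 47102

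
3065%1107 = 851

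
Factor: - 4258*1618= - 2^2*809^1*2129^1 = - 6889444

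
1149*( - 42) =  - 48258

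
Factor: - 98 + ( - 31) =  - 3^1*43^1 = - 129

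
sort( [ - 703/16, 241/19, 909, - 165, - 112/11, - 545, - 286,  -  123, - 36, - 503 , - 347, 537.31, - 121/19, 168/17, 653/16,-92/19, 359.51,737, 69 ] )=[ - 545 , -503,  -  347, - 286 ,-165,  -  123,-703/16 , - 36, - 112/11, - 121/19, - 92/19, 168/17, 241/19,653/16, 69,  359.51, 537.31,  737 , 909]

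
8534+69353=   77887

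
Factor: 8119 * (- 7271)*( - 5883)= 347292603867 = 3^1*11^1 * 23^1*37^1*53^1*353^1*661^1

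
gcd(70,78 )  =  2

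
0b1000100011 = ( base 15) 267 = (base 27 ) K7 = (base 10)547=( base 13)331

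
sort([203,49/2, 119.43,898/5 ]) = [49/2,119.43,898/5,203]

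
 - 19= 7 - 26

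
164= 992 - 828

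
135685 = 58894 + 76791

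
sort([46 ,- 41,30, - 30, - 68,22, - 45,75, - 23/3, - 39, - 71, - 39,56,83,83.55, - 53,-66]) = [ - 71, - 68, - 66, - 53, - 45, -41, - 39, - 39, - 30, - 23/3 , 22,  30, 46,56,75, 83, 83.55] 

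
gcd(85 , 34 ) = 17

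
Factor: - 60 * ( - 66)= 2^3*3^2*5^1*11^1 = 3960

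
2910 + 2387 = 5297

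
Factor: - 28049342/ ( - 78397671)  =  2^1 * 3^(-1 )*11^( - 1)* 2375687^ ( - 1 )* 14024671^1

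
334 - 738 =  - 404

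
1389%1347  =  42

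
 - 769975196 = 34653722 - 804628918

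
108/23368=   27/5842 = 0.00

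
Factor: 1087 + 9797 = 10884 = 2^2*3^1*907^1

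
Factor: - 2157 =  - 3^1*719^1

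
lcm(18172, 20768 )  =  145376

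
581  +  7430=8011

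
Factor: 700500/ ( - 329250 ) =-934/439 = - 2^1*439^( - 1 )*467^1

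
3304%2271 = 1033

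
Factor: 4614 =2^1 * 3^1*769^1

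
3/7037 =3/7037 = 0.00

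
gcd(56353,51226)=1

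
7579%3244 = 1091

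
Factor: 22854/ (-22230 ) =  - 293/285 = - 3^(  -  1)*5^(-1) *19^( - 1)*  293^1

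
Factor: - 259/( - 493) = 7^1*17^(-1 ) * 29^( - 1 )*37^1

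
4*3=12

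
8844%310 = 164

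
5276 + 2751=8027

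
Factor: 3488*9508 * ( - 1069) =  - 35452213376=- 2^7 * 109^1* 1069^1*2377^1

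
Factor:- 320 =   -  2^6* 5^1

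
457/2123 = 457/2123   =  0.22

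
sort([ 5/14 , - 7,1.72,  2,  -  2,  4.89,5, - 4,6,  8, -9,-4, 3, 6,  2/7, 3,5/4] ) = [-9,-7,-4, - 4,  -  2,2/7,5/14,5/4,1.72, 2,3, 3, 4.89,  5,  6,  6,8]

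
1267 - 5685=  - 4418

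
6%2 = 0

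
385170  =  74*5205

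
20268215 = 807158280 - 786890065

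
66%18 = 12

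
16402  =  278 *59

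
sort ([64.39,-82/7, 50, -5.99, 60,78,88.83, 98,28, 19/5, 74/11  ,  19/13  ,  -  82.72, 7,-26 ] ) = [ - 82.72,-26, - 82/7, - 5.99, 19/13, 19/5, 74/11 , 7, 28, 50, 60, 64.39, 78,  88.83,98]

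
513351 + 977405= 1490756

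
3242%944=410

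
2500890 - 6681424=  - 4180534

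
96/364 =24/91  =  0.26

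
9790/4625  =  1958/925 = 2.12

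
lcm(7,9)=63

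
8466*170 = 1439220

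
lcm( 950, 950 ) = 950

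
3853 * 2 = 7706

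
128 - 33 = 95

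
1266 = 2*633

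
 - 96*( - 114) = 10944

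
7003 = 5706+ 1297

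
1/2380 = 1/2380 = 0.00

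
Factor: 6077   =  59^1 * 103^1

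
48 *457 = 21936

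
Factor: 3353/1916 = 7/4 = 2^ ( - 2)*7^1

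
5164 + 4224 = 9388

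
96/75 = 1 + 7/25=1.28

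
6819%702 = 501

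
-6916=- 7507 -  - 591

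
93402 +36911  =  130313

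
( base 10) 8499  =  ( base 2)10000100110011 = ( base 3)102122210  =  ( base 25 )DEO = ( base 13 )3b3a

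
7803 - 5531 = 2272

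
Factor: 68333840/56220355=2^4 * 73^1* 11701^1*11244071^( - 1) = 13666768/11244071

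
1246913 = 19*65627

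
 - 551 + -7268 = -7819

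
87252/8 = 10906 + 1/2=10906.50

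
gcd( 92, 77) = 1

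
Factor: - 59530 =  - 2^1*5^1 * 5953^1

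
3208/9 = 356 + 4/9 = 356.44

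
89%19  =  13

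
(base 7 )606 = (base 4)10230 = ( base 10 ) 300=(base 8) 454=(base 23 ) d1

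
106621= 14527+92094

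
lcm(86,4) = 172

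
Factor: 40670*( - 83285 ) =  - 3387200950 = - 2^1*5^2*7^2*83^1*16657^1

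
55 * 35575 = 1956625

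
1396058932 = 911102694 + 484956238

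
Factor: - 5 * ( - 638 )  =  2^1*5^1 * 11^1*29^1 = 3190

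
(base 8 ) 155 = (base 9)131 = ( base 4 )1231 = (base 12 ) 91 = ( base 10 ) 109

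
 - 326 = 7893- 8219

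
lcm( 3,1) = 3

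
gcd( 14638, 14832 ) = 2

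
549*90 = 49410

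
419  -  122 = 297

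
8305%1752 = 1297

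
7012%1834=1510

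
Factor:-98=-2^1 * 7^2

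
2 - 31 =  - 29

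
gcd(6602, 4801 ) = 1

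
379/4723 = 379/4723 = 0.08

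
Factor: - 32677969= - 32677969^1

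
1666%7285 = 1666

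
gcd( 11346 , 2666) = 62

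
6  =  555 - 549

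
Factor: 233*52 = 12116 = 2^2*13^1*233^1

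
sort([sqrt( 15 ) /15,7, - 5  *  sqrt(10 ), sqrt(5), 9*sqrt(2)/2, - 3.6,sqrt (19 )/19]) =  [ - 5*sqrt( 10),-3.6,sqrt(19)/19,sqrt( 15 )/15,sqrt( 5 ),  9*sqrt( 2)/2,7 ]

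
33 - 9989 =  - 9956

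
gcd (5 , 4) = 1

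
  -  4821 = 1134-5955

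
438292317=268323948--169968369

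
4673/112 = 4673/112  =  41.72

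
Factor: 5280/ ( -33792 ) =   -  5/32 = - 2^(-5)*5^1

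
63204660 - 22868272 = 40336388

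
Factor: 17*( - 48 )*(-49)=39984  =  2^4*3^1*7^2*17^1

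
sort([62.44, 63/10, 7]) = [ 63/10,7, 62.44]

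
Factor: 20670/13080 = 2^( - 2)*13^1 *53^1*109^( - 1) = 689/436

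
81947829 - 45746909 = 36200920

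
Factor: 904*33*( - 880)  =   - 26252160  =  - 2^7*3^1*5^1*11^2*113^1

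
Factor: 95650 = 2^1 * 5^2*1913^1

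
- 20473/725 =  - 29 + 552/725 = - 28.24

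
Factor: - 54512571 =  - 3^1*18170857^1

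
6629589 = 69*96081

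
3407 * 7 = 23849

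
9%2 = 1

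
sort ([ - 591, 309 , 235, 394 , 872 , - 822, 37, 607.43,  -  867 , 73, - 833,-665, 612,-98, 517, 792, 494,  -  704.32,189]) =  [ - 867,-833, - 822, - 704.32, - 665, - 591, - 98,37,73, 189, 235, 309,394 , 494,  517, 607.43, 612,792, 872]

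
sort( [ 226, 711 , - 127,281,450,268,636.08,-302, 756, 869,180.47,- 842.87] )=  [ - 842.87, - 302,  -  127,180.47,  226, 268, 281,450,636.08,711,756,869]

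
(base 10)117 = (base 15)7C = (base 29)41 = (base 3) 11100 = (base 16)75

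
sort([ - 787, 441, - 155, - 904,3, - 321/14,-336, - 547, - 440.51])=[ - 904, - 787, - 547, - 440.51, - 336, - 155,-321/14 , 3,441 ]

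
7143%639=114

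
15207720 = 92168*165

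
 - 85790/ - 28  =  3063 + 13/14 = 3063.93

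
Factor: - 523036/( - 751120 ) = 2^ (-2 )*5^( - 1 )*41^( - 1)*571^1  =  571/820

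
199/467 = 199/467 = 0.43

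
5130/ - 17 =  - 5130/17 = - 301.76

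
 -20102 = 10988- 31090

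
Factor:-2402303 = -19^1*59^1*2143^1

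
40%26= 14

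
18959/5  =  3791  +  4/5=3791.80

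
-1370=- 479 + -891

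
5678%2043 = 1592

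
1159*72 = 83448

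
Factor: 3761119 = 3761119^1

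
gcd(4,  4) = 4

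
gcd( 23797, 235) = 1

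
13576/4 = 3394  =  3394.00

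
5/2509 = 5/2509 = 0.00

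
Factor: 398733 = 3^1*132911^1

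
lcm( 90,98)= 4410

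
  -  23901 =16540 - 40441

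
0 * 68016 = 0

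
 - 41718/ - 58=20859/29 = 719.28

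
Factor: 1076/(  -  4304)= - 2^( - 2 ) = - 1/4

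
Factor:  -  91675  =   - 5^2*19^1 * 193^1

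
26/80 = 13/40 = 0.33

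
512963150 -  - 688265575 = 1201228725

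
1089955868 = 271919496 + 818036372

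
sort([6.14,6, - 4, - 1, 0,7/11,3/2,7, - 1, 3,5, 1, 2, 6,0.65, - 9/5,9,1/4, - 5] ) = [ -5,-4, - 9/5 , - 1, - 1,0, 1/4, 7/11,0.65,1,3/2, 2,3,  5,6, 6,6.14,7, 9 ]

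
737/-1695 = - 737/1695= - 0.43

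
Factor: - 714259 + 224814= - 489445=-5^1 * 11^2 * 809^1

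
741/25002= 247/8334  =  0.03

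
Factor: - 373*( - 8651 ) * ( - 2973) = -3^1*41^1*211^1*373^1*991^1 = - 9593344779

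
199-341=  -  142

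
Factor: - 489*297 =- 145233 = -3^4*11^1*163^1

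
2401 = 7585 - 5184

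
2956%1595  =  1361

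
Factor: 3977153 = 3977153^1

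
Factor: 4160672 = 2^5*130021^1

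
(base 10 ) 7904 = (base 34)6SG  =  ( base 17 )1a5g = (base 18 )1672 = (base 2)1111011100000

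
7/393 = 7/393 = 0.02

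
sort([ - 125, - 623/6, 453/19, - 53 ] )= [ - 125,-623/6, - 53, 453/19] 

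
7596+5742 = 13338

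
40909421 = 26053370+14856051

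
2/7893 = 2/7893 = 0.00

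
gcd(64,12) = 4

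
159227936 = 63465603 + 95762333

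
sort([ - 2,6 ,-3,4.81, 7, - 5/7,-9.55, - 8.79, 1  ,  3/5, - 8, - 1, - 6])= [ - 9.55, - 8.79, - 8,-6, - 3, - 2,-1, - 5/7, 3/5,1 , 4.81 , 6, 7 ]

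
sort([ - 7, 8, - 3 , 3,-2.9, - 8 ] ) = [ - 8, - 7,-3, - 2.9, 3, 8 ]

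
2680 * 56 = 150080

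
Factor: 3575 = 5^2*11^1 * 13^1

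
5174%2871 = 2303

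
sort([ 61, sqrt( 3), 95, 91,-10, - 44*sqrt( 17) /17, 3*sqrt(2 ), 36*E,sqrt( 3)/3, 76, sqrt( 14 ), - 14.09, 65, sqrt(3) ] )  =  [  -  14.09, - 44*sqrt(17)/17, - 10, sqrt (3 )/3,sqrt( 3), sqrt( 3), sqrt(14 ), 3 *sqrt( 2 ), 61, 65,  76, 91,95, 36*E]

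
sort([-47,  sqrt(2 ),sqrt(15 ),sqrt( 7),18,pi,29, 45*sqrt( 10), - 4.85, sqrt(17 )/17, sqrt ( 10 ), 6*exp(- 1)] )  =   [ - 47, - 4.85,sqrt(17)/17,sqrt( 2),6* exp( - 1 ),sqrt(7),pi,sqrt(10), sqrt( 15 ),18,29,45*sqrt(10)] 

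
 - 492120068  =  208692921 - 700812989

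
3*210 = 630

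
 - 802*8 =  - 6416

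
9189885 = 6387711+2802174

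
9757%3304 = 3149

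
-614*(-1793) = 1100902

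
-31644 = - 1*31644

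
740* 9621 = 7119540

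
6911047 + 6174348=13085395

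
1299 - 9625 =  - 8326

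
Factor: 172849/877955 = 5^ (- 1 ) *13^( - 2)*1039^( - 1 )*172849^1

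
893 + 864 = 1757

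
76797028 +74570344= 151367372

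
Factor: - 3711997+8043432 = 5^1*151^1*5737^1 = 4331435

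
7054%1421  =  1370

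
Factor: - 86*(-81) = 6966 = 2^1*3^4*43^1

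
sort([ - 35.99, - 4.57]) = [- 35.99, - 4.57]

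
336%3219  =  336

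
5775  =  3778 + 1997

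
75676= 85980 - 10304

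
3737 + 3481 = 7218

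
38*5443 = 206834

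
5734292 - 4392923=1341369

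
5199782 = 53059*98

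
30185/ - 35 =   -  863 + 4/7 =- 862.43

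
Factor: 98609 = 7^1*14087^1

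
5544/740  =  7+ 91/185 = 7.49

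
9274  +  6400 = 15674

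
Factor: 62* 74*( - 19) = -2^2*19^1*31^1*37^1 = - 87172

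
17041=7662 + 9379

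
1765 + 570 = 2335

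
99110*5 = 495550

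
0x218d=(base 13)3ba9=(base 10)8589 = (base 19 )14F1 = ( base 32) 8CD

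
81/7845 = 27/2615=0.01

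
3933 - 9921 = -5988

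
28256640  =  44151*640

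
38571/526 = 73 + 173/526 = 73.33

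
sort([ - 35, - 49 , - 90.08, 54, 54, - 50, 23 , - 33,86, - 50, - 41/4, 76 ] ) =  [ - 90.08, - 50,-50, - 49, - 35, - 33, - 41/4, 23 , 54,54, 76,86]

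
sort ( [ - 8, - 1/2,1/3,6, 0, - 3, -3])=[ - 8,-3,-3,-1/2,0,1/3,6] 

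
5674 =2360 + 3314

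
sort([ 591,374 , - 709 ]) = [-709,  374,591 ] 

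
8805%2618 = 951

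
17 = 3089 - 3072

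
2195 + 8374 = 10569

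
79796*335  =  26731660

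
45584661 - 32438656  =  13146005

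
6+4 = 10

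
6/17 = 6/17 = 0.35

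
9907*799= 7915693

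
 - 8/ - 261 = 8/261=0.03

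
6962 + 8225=15187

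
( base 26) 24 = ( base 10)56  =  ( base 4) 320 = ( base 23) 2a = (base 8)70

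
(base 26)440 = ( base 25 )4C8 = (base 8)5370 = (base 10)2808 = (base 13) 1380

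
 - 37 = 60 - 97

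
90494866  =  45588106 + 44906760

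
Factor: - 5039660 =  - 2^2*5^1*251983^1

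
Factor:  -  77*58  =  -4466=- 2^1*7^1 *11^1*29^1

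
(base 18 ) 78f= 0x97B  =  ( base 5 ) 34202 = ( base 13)1149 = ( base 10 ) 2427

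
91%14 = 7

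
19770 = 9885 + 9885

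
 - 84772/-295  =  84772/295 = 287.36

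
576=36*16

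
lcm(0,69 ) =0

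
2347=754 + 1593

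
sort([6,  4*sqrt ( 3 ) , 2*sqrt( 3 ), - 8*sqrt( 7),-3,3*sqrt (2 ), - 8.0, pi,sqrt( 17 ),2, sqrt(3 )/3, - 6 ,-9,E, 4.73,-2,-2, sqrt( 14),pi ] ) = [  -  8 *sqrt( 7 ),-9,-8.0, - 6,-3, - 2, - 2,sqrt( 3 ) /3,2,  E,  pi , pi, 2* sqrt( 3 ),sqrt(14 ), sqrt (17 ),3*sqrt( 2),4.73,6,4*sqrt( 3) ]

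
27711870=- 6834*( - 4055)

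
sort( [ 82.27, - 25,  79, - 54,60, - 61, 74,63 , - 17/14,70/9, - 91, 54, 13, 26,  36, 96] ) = [  -  91,-61, - 54, - 25, - 17/14, 70/9 , 13 , 26,36, 54,  60, 63, 74, 79, 82.27,96]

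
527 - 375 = 152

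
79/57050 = 79/57050= 0.00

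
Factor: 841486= 2^1 * 420743^1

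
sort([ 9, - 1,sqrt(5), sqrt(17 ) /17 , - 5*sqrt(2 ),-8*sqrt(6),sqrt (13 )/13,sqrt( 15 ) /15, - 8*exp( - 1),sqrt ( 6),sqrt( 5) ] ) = [ - 8*sqrt(6), - 5*sqrt( 2), - 8*exp( - 1), -1, sqrt ( 17)/17,sqrt(15)/15, sqrt(13 )/13,sqrt(5),sqrt(5 ),sqrt(6 ),9 ]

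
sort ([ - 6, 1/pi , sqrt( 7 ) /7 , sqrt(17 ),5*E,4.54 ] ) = [ - 6,  1/pi, sqrt( 7) /7 , sqrt( 17), 4.54,5*E ] 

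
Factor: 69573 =3^1*7^1*3313^1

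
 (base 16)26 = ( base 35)13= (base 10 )38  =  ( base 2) 100110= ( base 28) 1A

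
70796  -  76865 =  - 6069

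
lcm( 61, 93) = 5673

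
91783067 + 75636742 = 167419809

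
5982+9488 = 15470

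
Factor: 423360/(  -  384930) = -2^5*3^1*7^1 * 13^( - 1)*47^(-1) = -672/611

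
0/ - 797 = 0/1 = - 0.00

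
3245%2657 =588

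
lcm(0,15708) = 0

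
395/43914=395/43914= 0.01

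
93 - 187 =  -94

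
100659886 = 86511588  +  14148298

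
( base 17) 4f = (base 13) 65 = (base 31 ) 2l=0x53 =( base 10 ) 83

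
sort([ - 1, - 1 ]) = [ -1 ,  -  1 ] 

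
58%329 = 58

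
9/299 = 9/299  =  0.03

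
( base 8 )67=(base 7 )106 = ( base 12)47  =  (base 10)55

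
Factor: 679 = 7^1*97^1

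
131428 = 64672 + 66756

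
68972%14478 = 11060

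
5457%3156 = 2301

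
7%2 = 1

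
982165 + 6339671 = 7321836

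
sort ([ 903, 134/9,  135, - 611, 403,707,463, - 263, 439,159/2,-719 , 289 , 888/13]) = [ - 719,  -  611, - 263, 134/9,888/13, 159/2,135, 289, 403,  439,463, 707,903] 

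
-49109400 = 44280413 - 93389813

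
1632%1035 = 597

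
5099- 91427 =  -86328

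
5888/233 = 5888/233 = 25.27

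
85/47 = 1 + 38/47 = 1.81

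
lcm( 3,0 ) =0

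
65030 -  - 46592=111622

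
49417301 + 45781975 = 95199276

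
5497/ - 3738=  - 2 + 1979/3738 = -1.47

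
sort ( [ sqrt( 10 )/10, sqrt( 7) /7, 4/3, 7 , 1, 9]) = [sqrt(10) /10, sqrt ( 7) /7, 1,4/3, 7, 9] 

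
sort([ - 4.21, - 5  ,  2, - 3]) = [ - 5, - 4.21, - 3, 2]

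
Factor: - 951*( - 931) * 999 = 3^4*7^2*19^1 * 37^1*317^1 = 884495619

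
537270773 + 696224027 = 1233494800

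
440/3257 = 440/3257 = 0.14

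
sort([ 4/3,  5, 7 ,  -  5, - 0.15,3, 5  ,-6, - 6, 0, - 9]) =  [ - 9, - 6, -6,- 5, - 0.15, 0,4/3, 3,5, 5,7] 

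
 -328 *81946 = -26878288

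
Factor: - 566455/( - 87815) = 587/91 =7^( -1)*13^( - 1) * 587^1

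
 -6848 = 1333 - 8181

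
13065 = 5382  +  7683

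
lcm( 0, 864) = 0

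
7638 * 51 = 389538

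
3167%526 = 11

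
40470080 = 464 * 87220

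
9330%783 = 717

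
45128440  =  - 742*( - 60820) 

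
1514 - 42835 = - 41321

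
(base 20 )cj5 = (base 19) e6h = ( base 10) 5185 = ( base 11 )3994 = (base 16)1441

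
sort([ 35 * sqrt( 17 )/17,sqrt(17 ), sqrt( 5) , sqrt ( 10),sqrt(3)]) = [sqrt(3 ), sqrt ( 5) , sqrt( 10 ),sqrt ( 17 ), 35 * sqrt(17 )/17]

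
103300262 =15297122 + 88003140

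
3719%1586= 547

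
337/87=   337/87 = 3.87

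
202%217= 202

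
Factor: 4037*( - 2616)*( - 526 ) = 2^4*3^1*11^1 * 109^1*263^1 * 367^1 = 5554976592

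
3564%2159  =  1405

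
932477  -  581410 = 351067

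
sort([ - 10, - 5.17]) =[  -  10, - 5.17 ] 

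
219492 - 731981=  - 512489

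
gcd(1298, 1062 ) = 118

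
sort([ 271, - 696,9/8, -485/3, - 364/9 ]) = [ - 696 ,  -  485/3, - 364/9,9/8,271]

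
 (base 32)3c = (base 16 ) 6c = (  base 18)60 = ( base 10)108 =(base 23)4G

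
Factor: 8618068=2^2*997^1*2161^1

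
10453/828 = 10453/828 = 12.62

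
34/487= 34/487= 0.07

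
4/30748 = 1/7687 = 0.00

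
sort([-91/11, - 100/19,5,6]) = [ -91/11, - 100/19,5,6 ] 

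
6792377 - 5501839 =1290538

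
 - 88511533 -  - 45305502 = -43206031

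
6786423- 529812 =6256611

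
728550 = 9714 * 75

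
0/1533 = 0 = 0.00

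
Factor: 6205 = 5^1*17^1 * 73^1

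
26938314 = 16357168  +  10581146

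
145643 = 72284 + 73359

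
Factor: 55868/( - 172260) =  - 13967/43065 = -3^ ( - 3) * 5^(  -  1) * 11^( - 1)*29^ ( - 1) * 13967^1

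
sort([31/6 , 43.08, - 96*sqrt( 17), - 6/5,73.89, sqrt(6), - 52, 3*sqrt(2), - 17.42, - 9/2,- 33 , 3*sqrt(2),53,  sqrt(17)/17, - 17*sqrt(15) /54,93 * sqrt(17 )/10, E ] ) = [-96*sqrt( 17 ), - 52,-33, - 17.42, - 9/2 ,-17*sqrt( 15)/54, -6/5,sqrt (17 )/17,sqrt( 6 ),  E, 3*sqrt(2), 3*sqrt( 2), 31/6, 93*sqrt( 17 ) /10, 43.08, 53, 73.89]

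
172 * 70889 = 12192908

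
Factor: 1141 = 7^1 * 163^1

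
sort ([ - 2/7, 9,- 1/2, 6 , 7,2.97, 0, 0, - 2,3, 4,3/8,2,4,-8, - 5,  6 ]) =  [  -  8,-5, - 2, - 1/2,-2/7 , 0,0,3/8,2, 2.97  ,  3 , 4 , 4,  6, 6, 7, 9 ] 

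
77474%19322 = 186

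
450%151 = 148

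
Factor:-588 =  - 2^2*3^1 * 7^2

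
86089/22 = 86089/22  =  3913.14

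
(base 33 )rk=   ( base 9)1222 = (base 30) 10b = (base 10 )911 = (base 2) 1110001111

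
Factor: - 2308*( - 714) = 2^3*3^1* 7^1*17^1*577^1= 1647912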